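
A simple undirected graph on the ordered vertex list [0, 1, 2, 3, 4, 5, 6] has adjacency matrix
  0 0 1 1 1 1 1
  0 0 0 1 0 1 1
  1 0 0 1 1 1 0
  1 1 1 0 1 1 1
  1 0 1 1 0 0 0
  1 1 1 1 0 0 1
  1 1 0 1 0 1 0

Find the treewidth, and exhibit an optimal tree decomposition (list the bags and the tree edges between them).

Treewidth 3.
Bags: B1 = {0, 2, 3, 4}  B2 = {0, 2, 3, 5}  B3 = {0, 3, 5, 6}  B4 = {1, 3, 5, 6}
Tree: B1–B2, B2–B3, B3–B4

The largest bag has 4 vertices, giving width 3; this decomposition certifies tw(G) ≤ 3. For the lower bound, the 4 vertices {0, 2, 3, 4} are pairwise adjacent, and any tree decomposition puts a clique entirely inside one bag — forcing width ≥ 3. Therefore the treewidth is 3.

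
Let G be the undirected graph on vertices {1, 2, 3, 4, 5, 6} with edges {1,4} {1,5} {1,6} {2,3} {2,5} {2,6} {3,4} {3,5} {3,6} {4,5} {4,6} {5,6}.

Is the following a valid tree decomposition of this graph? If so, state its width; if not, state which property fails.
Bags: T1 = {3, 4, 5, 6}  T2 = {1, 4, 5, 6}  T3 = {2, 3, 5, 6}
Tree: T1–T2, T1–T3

Yes; width 3.

Every vertex of G appears in some bag (union = {1, 2, 3, 4, 5, 6}); every edge is covered by a bag; and for each vertex v the set of bags containing v is connected in the bag tree. The decomposition is therefore valid. The largest bag has 4 vertices, so the width is 3.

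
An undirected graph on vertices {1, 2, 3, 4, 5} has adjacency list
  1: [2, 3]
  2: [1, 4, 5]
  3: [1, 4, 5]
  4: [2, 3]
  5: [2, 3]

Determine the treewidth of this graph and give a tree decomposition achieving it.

Treewidth 2.
Bags: B1 = {2, 3, 5}  B2 = {1, 2, 3}  B3 = {2, 3, 4}
Tree: B1–B2, B2–B3

Each bag holds 3 vertices, so the decomposition has width 2, which upper-bounds the treewidth. Since 3–5–2–1–3 is a cycle in G, G is not acyclic. Forests are exactly the graphs of treewidth ≤ 1, so tw(G) ≥ 2. The upper and lower bounds meet at 2, so that is the treewidth.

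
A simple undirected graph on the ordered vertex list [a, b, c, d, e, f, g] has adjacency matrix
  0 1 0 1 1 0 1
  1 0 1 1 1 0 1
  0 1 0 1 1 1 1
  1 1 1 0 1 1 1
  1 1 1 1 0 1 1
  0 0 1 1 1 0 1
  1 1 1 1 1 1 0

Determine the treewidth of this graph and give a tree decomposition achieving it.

The largest bag has 5 vertices, giving width 4; this decomposition certifies tw(G) ≤ 4. For the lower bound, the 5 vertices {c, d, e, f, g} are pairwise adjacent, and any tree decomposition puts a clique entirely inside one bag — forcing width ≥ 4. Combining the bounds, tw(G) = 4.

Treewidth 4.
One such decomposition:
Bags: B1 = {b, c, d, e, g}  B2 = {c, d, e, f, g}  B3 = {a, b, d, e, g}
Tree: B1–B2, B1–B3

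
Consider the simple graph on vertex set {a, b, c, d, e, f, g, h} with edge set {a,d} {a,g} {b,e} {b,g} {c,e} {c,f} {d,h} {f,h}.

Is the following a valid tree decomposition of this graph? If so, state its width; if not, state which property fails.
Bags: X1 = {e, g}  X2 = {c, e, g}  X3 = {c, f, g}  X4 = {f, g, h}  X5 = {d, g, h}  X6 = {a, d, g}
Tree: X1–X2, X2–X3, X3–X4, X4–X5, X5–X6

No — vertex b appears in no bag.

A tree decomposition must satisfy three properties: every vertex lies in some bag; for every edge, both endpoints lie together in some bag; and for every vertex, the bags containing it form a connected subtree. Here vertex b appears in no bag, so the decomposition is invalid.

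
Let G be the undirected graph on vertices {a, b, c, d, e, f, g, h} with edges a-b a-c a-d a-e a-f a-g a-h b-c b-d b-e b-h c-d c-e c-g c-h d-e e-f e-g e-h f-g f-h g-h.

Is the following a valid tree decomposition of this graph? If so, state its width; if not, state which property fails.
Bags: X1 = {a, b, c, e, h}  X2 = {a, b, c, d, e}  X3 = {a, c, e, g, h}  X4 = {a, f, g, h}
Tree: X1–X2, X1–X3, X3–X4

No — edge (e,f) lies in no bag.

A tree decomposition must satisfy three properties: every vertex lies in some bag; for every edge, both endpoints lie together in some bag; and for every vertex, the bags containing it form a connected subtree. Here edge (e,f) lies in no bag, so the decomposition is invalid.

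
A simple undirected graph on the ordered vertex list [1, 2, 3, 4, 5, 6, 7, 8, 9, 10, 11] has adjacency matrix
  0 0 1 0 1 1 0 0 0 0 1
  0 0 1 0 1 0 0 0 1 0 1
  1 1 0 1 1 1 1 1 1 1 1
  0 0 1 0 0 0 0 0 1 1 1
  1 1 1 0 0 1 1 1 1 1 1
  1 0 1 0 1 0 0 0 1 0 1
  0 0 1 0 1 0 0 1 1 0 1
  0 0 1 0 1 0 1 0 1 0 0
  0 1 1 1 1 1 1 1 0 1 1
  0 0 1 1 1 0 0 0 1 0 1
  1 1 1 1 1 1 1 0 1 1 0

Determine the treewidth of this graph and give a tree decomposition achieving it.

The largest bag has 5 vertices, giving width 4; this decomposition certifies tw(G) ≤ 4. Conversely, {3, 4, 9, 10, 11} is a clique of size 5, and the vertices of any clique must share a bag in every tree decomposition; so some bag has ≥ 5 vertices and tw(G) ≥ 4. Therefore the treewidth is 4.

Treewidth 4.
One optimal decomposition is:
Bags: B1 = {2, 3, 5, 9, 11}  B2 = {3, 5, 7, 9, 11}  B3 = {3, 5, 6, 9, 11}  B4 = {3, 5, 9, 10, 11}  B5 = {1, 3, 5, 6, 11}  B6 = {3, 4, 9, 10, 11}  B7 = {3, 5, 7, 8, 9}
Tree: B1–B2, B1–B3, B1–B4, B3–B5, B4–B6, B2–B7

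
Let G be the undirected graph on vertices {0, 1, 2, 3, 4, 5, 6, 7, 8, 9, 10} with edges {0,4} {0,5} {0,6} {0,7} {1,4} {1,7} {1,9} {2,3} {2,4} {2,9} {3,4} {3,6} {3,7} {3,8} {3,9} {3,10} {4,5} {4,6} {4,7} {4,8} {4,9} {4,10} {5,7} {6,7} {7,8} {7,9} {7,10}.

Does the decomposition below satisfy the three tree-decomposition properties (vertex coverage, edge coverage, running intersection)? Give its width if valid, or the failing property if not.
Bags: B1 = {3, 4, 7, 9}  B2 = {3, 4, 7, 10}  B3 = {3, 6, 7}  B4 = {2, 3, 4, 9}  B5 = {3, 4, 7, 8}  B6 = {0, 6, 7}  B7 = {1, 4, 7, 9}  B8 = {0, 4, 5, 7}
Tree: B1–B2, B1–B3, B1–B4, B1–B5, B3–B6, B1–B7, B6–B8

No — edge (4,6) lies in no bag.

A tree decomposition must satisfy three properties: every vertex lies in some bag; for every edge, both endpoints lie together in some bag; and for every vertex, the bags containing it form a connected subtree. Here edge (4,6) lies in no bag, so the decomposition is invalid.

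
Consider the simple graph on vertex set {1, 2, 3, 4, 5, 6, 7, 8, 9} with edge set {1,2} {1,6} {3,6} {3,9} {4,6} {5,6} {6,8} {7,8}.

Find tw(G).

1

A width-1 tree decomposition is:
Bags: B1 = {3, 6}  B2 = {6, 8}  B3 = {4, 6}  B4 = {1, 6}  B5 = {5, 6}  B6 = {1, 2}  B7 = {7, 8}  B8 = {3, 9}
Tree: B1–B2, B2–B3, B3–B4, B4–B5, B4–B6, B2–B7, B1–B8
Each bag holds 2 vertices, so the decomposition has width 1, which upper-bounds the treewidth. G has an edge, so its treewidth is at least 1. Hence tw(G) = 1 exactly.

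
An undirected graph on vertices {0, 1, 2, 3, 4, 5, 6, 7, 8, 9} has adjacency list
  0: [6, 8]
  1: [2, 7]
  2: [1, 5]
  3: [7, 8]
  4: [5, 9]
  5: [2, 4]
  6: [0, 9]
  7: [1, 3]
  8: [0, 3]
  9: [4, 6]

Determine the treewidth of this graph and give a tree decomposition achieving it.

Treewidth 2.
One such decomposition:
Bags: B1 = {0, 3, 8}  B2 = {0, 3, 6}  B3 = {3, 6, 9}  B4 = {3, 4, 9}  B5 = {3, 4, 5}  B6 = {2, 3, 5}  B7 = {1, 2, 3}  B8 = {1, 3, 7}
Tree: B1–B2, B2–B3, B3–B4, B4–B5, B5–B6, B6–B7, B7–B8

The largest bag has 3 vertices, giving width 2; this decomposition certifies tw(G) ≤ 2. Since 3–8–0–6–9–4–5–2–1–7–3 is a cycle in G, G is not acyclic. Forests are exactly the graphs of treewidth ≤ 1, so tw(G) ≥ 2. The upper and lower bounds meet at 2, so that is the treewidth.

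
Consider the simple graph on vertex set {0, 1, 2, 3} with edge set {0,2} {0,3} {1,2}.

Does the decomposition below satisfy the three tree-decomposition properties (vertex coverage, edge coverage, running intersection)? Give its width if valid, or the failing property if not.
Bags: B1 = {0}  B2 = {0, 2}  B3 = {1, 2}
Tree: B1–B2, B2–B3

A tree decomposition must satisfy three properties: every vertex lies in some bag; for every edge, both endpoints lie together in some bag; and for every vertex, the bags containing it form a connected subtree. Here vertex 3 appears in no bag, so the decomposition is invalid.

No — vertex 3 appears in no bag.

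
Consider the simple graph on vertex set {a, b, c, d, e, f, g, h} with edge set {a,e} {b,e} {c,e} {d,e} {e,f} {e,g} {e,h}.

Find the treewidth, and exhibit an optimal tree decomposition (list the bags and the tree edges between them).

Treewidth 1.
One such decomposition:
Bags: B1 = {e, g}  B2 = {d, e}  B3 = {a, e}  B4 = {e, f}  B5 = {b, e}  B6 = {c, e}  B7 = {e, h}
Tree: B1–B2, B1–B3, B1–B4, B4–B5, B2–B6, B1–B7

The largest bag has 2 vertices, giving width 1; this decomposition certifies tw(G) ≤ 1. Since G has at least one edge (e.g. e–g), it is not an edgeless graph, so tw(G) ≥ 1. Combining the bounds, tw(G) = 1.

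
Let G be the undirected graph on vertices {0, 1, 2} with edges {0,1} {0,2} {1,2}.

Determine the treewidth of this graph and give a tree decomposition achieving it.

A single bag containing all 3 vertices is trivially a valid decomposition of width 2. For the lower bound, the 3 vertices {0, 1, 2} are pairwise adjacent, and any tree decomposition puts a clique entirely inside one bag — forcing width ≥ 2. Hence tw(G) = 2 exactly.

Treewidth 2.
Bags: B1 = {0, 1, 2}
Tree: (single bag)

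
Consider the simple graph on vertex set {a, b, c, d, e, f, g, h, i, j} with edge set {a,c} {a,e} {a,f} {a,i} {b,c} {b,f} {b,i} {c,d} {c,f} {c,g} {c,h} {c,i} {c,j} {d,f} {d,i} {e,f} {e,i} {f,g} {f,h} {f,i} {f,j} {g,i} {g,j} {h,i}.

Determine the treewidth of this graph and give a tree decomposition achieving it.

Each bag holds 4 vertices, so the decomposition has width 3, which upper-bounds the treewidth. Conversely, {c, f, g, j} is a clique of size 4, and the vertices of any clique must share a bag in every tree decomposition; so some bag has ≥ 4 vertices and tw(G) ≥ 3. The upper and lower bounds meet at 3, so that is the treewidth.

Treewidth 3.
Bags: B1 = {c, f, g, i}  B2 = {c, f, h, i}  B3 = {c, d, f, i}  B4 = {a, c, f, i}  B5 = {c, f, g, j}  B6 = {b, c, f, i}  B7 = {a, e, f, i}
Tree: B1–B2, B1–B3, B2–B4, B1–B5, B1–B6, B4–B7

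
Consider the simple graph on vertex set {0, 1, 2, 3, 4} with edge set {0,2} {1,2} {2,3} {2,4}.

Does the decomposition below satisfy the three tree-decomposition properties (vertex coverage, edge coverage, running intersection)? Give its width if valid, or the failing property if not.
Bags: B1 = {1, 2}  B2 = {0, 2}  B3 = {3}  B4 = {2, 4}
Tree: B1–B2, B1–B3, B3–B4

No — edge (2,3) lies in no bag.

A tree decomposition must satisfy three properties: every vertex lies in some bag; for every edge, both endpoints lie together in some bag; and for every vertex, the bags containing it form a connected subtree. Here edge (2,3) lies in no bag, so the decomposition is invalid.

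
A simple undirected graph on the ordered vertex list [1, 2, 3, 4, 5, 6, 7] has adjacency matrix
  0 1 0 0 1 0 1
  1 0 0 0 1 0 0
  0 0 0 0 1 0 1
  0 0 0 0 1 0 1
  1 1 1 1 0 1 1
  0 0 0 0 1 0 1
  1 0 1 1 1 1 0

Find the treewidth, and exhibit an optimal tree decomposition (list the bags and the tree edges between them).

The largest bag has 3 vertices, giving width 2; this decomposition certifies tw(G) ≤ 2. For the lower bound, the 3 vertices {1, 2, 5} are pairwise adjacent, and any tree decomposition puts a clique entirely inside one bag — forcing width ≥ 2. Therefore the treewidth is 2.

Treewidth 2.
One such decomposition:
Bags: B1 = {1, 5, 7}  B2 = {5, 6, 7}  B3 = {4, 5, 7}  B4 = {3, 5, 7}  B5 = {1, 2, 5}
Tree: B1–B2, B2–B3, B2–B4, B1–B5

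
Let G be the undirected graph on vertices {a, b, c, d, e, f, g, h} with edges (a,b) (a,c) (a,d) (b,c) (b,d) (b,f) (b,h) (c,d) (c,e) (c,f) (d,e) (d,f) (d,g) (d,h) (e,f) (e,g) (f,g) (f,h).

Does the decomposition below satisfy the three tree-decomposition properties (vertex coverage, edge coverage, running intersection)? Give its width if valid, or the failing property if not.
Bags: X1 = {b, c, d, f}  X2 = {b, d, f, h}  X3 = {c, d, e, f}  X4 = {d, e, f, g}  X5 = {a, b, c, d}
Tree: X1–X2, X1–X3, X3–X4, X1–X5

Vertex coverage: the bags together contain {a, b, c, d, e, f, g, h}, the full vertex set. Edge coverage: each edge of G has both endpoints in at least one bag. Running intersection: for every vertex, the bags containing it form a connected subtree. All three properties hold, so this is a valid tree decomposition of width max|bag| − 1 = 3, and hence tw(G) ≤ 3.

Yes; width 3.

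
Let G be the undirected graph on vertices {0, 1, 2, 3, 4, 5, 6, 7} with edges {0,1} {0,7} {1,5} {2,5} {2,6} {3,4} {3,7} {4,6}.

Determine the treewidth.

A width-2 tree decomposition is:
Bags: B1 = {0, 3, 7}  B2 = {0, 3, 4}  B3 = {0, 4, 6}  B4 = {0, 2, 6}  B5 = {0, 2, 5}  B6 = {0, 1, 5}
Tree: B1–B2, B2–B3, B3–B4, B4–B5, B5–B6
The largest bag has 3 vertices, giving width 2; this decomposition certifies tw(G) ≤ 2. Since 0–7–3–4–6–2–5–1–0 is a cycle in G, G is not acyclic. Forests are exactly the graphs of treewidth ≤ 1, so tw(G) ≥ 2. Combining the bounds, tw(G) = 2.

2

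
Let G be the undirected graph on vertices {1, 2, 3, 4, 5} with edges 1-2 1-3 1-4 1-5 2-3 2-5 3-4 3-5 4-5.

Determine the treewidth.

A width-3 tree decomposition is:
Bags: B1 = {1, 2, 3, 5}  B2 = {1, 3, 4, 5}
Tree: B1–B2
Each bag holds 4 vertices, so the decomposition has width 3, which upper-bounds the treewidth. For the lower bound, the 4 vertices {1, 2, 3, 5} are pairwise adjacent, and any tree decomposition puts a clique entirely inside one bag — forcing width ≥ 3. Combining the bounds, tw(G) = 3.

3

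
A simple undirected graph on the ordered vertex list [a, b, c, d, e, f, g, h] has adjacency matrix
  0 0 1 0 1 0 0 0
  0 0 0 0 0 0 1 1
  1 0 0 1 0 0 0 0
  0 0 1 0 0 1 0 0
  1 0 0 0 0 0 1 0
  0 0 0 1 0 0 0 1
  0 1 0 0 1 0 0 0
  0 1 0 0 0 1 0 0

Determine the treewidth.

2

A width-2 tree decomposition is:
Bags: B1 = {c, d, f}  B2 = {a, c, f}  B3 = {a, e, f}  B4 = {e, f, g}  B5 = {b, f, g}  B6 = {b, f, h}
Tree: B1–B2, B2–B3, B3–B4, B4–B5, B5–B6
The largest bag has 3 vertices, giving width 2; this decomposition certifies tw(G) ≤ 2. Since f–d–c–a–e–g–b–h–f is a cycle in G, G is not acyclic. Forests are exactly the graphs of treewidth ≤ 1, so tw(G) ≥ 2. Hence tw(G) = 2 exactly.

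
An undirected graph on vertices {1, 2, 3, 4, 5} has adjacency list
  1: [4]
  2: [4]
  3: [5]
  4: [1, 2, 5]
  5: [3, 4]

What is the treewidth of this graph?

1

A width-1 tree decomposition is:
Bags: B1 = {1, 4}  B2 = {4, 5}  B3 = {3, 5}  B4 = {2, 4}
Tree: B1–B2, B2–B3, B2–B4
Every bag has size at most 2, so the width is 2 − 1 = 1 and tw(G) ≤ 1. Any graph with an edge has treewidth ≥ 1, and G has the edge 1–4. The upper and lower bounds meet at 1, so that is the treewidth.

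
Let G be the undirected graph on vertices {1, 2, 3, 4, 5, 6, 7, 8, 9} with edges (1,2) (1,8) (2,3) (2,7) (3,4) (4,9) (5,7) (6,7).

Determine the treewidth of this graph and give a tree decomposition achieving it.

Treewidth 1.
Bags: B1 = {2, 7}  B2 = {5, 7}  B3 = {2, 3}  B4 = {3, 4}  B5 = {1, 2}  B6 = {1, 8}  B7 = {6, 7}  B8 = {4, 9}
Tree: B1–B2, B1–B3, B3–B4, B1–B5, B5–B6, B1–B7, B4–B8

Each bag holds 2 vertices, so the decomposition has width 1, which upper-bounds the treewidth. Since G has at least one edge (e.g. 7–2), it is not an edgeless graph, so tw(G) ≥ 1. Hence tw(G) = 1 exactly.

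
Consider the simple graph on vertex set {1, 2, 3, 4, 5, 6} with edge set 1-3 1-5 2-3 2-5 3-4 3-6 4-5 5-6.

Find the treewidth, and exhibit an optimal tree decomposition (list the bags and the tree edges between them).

Treewidth 2.
Bags: B1 = {3, 5, 6}  B2 = {3, 4, 5}  B3 = {1, 3, 5}  B4 = {2, 3, 5}
Tree: B1–B2, B2–B3, B3–B4

Every bag has size at most 3, so the width is 3 − 1 = 2 and tw(G) ≤ 2. For the lower bound, G contains the cycle 6–3–4–5–6, so G is not a forest; only forests have treewidth ≤ 1, hence tw(G) ≥ 2. The upper and lower bounds meet at 2, so that is the treewidth.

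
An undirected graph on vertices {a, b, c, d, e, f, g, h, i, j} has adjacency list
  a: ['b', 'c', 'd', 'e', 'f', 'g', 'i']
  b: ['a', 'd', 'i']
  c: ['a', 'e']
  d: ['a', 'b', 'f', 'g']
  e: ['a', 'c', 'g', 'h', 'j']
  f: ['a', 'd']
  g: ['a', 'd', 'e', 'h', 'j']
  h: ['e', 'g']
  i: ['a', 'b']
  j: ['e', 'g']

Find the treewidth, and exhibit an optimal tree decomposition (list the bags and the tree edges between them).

Treewidth 2.
One optimal decomposition is:
Bags: B1 = {a, b, d}  B2 = {a, b, i}  B3 = {a, d, g}  B4 = {a, e, g}  B5 = {a, d, f}  B6 = {e, g, h}  B7 = {a, c, e}  B8 = {e, g, j}
Tree: B1–B2, B1–B3, B3–B4, B1–B5, B4–B6, B4–B7, B6–B8

Every bag has size at most 3, so the width is 3 − 1 = 2 and tw(G) ≤ 2. Conversely, {e, g, j} is a clique of size 3, and the vertices of any clique must share a bag in every tree decomposition; so some bag has ≥ 3 vertices and tw(G) ≥ 2. Hence tw(G) = 2 exactly.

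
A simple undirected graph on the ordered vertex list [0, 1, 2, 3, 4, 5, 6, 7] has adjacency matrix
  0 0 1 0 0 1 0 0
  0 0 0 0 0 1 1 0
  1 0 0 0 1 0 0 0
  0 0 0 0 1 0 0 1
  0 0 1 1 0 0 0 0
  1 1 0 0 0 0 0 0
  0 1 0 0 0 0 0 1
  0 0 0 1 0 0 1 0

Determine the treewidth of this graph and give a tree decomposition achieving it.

Every bag has size at most 3, so the width is 3 − 1 = 2 and tw(G) ≤ 2. Since 2–0–5–1–6–7–3–4–2 is a cycle in G, G is not acyclic. Forests are exactly the graphs of treewidth ≤ 1, so tw(G) ≥ 2. The upper and lower bounds meet at 2, so that is the treewidth.

Treewidth 2.
One optimal decomposition is:
Bags: B1 = {0, 2, 5}  B2 = {1, 2, 5}  B3 = {1, 2, 6}  B4 = {2, 6, 7}  B5 = {2, 3, 7}  B6 = {2, 3, 4}
Tree: B1–B2, B2–B3, B3–B4, B4–B5, B5–B6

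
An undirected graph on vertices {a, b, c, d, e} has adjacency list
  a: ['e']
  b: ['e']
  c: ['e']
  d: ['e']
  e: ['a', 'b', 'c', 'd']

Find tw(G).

1

A width-1 tree decomposition is:
Bags: B1 = {d, e}  B2 = {a, e}  B3 = {c, e}  B4 = {b, e}
Tree: B1–B2, B1–B3, B2–B4
Each bag holds 2 vertices, so the decomposition has width 1, which upper-bounds the treewidth. G has an edge, so its treewidth is at least 1. Hence tw(G) = 1 exactly.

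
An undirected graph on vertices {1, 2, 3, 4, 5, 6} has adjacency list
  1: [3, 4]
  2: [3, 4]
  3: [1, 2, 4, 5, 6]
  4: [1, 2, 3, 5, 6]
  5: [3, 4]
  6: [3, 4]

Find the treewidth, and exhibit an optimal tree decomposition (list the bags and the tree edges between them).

Treewidth 2.
One such decomposition:
Bags: B1 = {3, 4, 5}  B2 = {1, 3, 4}  B3 = {2, 3, 4}  B4 = {3, 4, 6}
Tree: B1–B2, B2–B3, B2–B4

Each bag holds 3 vertices, so the decomposition has width 2, which upper-bounds the treewidth. On the other hand G contains the 3-clique {1, 3, 4}. A clique must lie in a single bag of any decomposition, so no decomposition can have width below 2. Combining the bounds, tw(G) = 2.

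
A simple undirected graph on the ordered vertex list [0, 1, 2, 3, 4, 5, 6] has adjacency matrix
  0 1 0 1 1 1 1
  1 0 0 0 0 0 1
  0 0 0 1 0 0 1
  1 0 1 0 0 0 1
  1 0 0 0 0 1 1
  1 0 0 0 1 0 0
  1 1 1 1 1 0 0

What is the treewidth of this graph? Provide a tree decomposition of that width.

Treewidth 2.
One such decomposition:
Bags: B1 = {0, 4, 6}  B2 = {0, 3, 6}  B3 = {0, 1, 6}  B4 = {0, 4, 5}  B5 = {2, 3, 6}
Tree: B1–B2, B1–B3, B1–B4, B2–B5

Each bag holds 3 vertices, so the decomposition has width 2, which upper-bounds the treewidth. On the other hand G contains the 3-clique {0, 4, 5}. A clique must lie in a single bag of any decomposition, so no decomposition can have width below 2. Hence tw(G) = 2 exactly.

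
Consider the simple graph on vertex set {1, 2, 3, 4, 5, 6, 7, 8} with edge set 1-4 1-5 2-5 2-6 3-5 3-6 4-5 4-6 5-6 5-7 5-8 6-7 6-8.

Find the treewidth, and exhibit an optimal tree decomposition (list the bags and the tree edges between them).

Each bag holds 3 vertices, so the decomposition has width 2, which upper-bounds the treewidth. On the other hand G contains the 3-clique {1, 4, 5}. A clique must lie in a single bag of any decomposition, so no decomposition can have width below 2. Hence tw(G) = 2 exactly.

Treewidth 2.
One such decomposition:
Bags: B1 = {5, 6, 8}  B2 = {4, 5, 6}  B3 = {2, 5, 6}  B4 = {3, 5, 6}  B5 = {5, 6, 7}  B6 = {1, 4, 5}
Tree: B1–B2, B1–B3, B3–B4, B4–B5, B2–B6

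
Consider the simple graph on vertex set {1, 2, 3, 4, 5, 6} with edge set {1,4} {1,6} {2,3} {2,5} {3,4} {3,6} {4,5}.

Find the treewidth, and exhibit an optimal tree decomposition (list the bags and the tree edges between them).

Treewidth 2.
One optimal decomposition is:
Bags: B1 = {1, 3, 6}  B2 = {1, 3, 4}  B3 = {2, 3, 4}  B4 = {2, 4, 5}
Tree: B1–B2, B2–B3, B3–B4

Each bag holds 3 vertices, so the decomposition has width 2, which upper-bounds the treewidth. Since 6–1–4–3–6 is a cycle in G, G is not acyclic. Forests are exactly the graphs of treewidth ≤ 1, so tw(G) ≥ 2. Therefore the treewidth is 2.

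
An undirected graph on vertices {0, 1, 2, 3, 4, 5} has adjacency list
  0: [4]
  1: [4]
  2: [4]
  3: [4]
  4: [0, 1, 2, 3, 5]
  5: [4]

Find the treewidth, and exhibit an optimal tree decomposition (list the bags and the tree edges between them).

Treewidth 1.
Bags: B1 = {4, 5}  B2 = {1, 4}  B3 = {2, 4}  B4 = {3, 4}  B5 = {0, 4}
Tree: B1–B2, B2–B3, B3–B4, B4–B5

Every bag has size at most 2, so the width is 2 − 1 = 1 and tw(G) ≤ 1. Any graph with an edge has treewidth ≥ 1, and G has the edge 5–4. The upper and lower bounds meet at 1, so that is the treewidth.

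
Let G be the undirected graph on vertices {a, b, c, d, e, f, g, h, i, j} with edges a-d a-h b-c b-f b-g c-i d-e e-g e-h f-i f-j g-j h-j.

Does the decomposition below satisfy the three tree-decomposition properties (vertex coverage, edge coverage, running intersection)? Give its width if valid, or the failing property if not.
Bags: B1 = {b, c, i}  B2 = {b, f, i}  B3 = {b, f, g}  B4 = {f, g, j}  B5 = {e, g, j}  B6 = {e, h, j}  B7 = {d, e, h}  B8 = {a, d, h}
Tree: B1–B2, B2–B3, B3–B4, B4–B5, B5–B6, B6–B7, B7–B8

Yes; width 2.

Vertex coverage: the bags together contain {a, b, c, d, e, f, g, h, i, j}, the full vertex set. Edge coverage: each edge of G has both endpoints in at least one bag. Running intersection: for every vertex, the bags containing it form a connected subtree. All three properties hold, so this is a valid tree decomposition of width max|bag| − 1 = 2, and hence tw(G) ≤ 2.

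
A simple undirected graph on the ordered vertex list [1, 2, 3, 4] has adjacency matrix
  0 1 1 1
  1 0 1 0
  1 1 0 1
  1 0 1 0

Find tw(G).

A width-2 tree decomposition is:
Bags: B1 = {1, 2, 3}  B2 = {1, 3, 4}
Tree: B1–B2
The largest bag has 3 vertices, giving width 2; this decomposition certifies tw(G) ≤ 2. On the other hand G contains the 3-clique {1, 2, 3}. A clique must lie in a single bag of any decomposition, so no decomposition can have width below 2. Hence tw(G) = 2 exactly.

2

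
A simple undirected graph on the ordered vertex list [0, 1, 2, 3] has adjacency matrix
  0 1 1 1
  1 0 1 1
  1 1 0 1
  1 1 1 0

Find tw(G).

3

A width-3 tree decomposition is:
Bags: B1 = {0, 1, 2, 3}
Tree: (single bag)
With just one bag of size 4, the width is 4 − 1 = 3, so tw(G) ≤ 3. For the lower bound, the 4 vertices {0, 1, 2, 3} are pairwise adjacent, and any tree decomposition puts a clique entirely inside one bag — forcing width ≥ 3. Hence tw(G) = 3 exactly.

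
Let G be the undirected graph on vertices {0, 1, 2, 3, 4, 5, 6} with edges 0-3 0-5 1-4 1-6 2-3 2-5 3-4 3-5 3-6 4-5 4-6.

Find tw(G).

A width-2 tree decomposition is:
Bags: B1 = {3, 4, 5}  B2 = {2, 3, 5}  B3 = {3, 4, 6}  B4 = {0, 3, 5}  B5 = {1, 4, 6}
Tree: B1–B2, B1–B3, B2–B4, B3–B5
Each bag holds 3 vertices, so the decomposition has width 2, which upper-bounds the treewidth. Conversely, {1, 4, 6} is a clique of size 3, and the vertices of any clique must share a bag in every tree decomposition; so some bag has ≥ 3 vertices and tw(G) ≥ 2. Combining the bounds, tw(G) = 2.

2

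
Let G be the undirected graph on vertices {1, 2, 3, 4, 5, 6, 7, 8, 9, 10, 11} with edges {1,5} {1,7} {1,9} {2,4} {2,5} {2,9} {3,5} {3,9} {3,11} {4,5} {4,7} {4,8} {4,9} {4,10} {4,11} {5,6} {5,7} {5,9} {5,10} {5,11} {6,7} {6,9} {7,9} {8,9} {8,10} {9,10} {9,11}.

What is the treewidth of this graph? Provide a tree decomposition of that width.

The largest bag has 4 vertices, giving width 3; this decomposition certifies tw(G) ≤ 3. Conversely, {4, 8, 9, 10} is a clique of size 4, and the vertices of any clique must share a bag in every tree decomposition; so some bag has ≥ 4 vertices and tw(G) ≥ 3. The upper and lower bounds meet at 3, so that is the treewidth.

Treewidth 3.
One optimal decomposition is:
Bags: B1 = {4, 5, 9, 11}  B2 = {4, 5, 9, 10}  B3 = {4, 8, 9, 10}  B4 = {4, 5, 7, 9}  B5 = {5, 6, 7, 9}  B6 = {2, 4, 5, 9}  B7 = {1, 5, 7, 9}  B8 = {3, 5, 9, 11}
Tree: B1–B2, B2–B3, B1–B4, B4–B5, B2–B6, B5–B7, B1–B8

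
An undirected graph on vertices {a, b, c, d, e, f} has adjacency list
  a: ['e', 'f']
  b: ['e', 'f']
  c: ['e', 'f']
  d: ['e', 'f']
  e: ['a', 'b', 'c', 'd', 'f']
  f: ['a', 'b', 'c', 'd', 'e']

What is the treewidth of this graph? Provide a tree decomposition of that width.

Treewidth 2.
One optimal decomposition is:
Bags: B1 = {a, e, f}  B2 = {d, e, f}  B3 = {c, e, f}  B4 = {b, e, f}
Tree: B1–B2, B1–B3, B3–B4

Each bag holds 3 vertices, so the decomposition has width 2, which upper-bounds the treewidth. Conversely, {d, e, f} is a clique of size 3, and the vertices of any clique must share a bag in every tree decomposition; so some bag has ≥ 3 vertices and tw(G) ≥ 2. Combining the bounds, tw(G) = 2.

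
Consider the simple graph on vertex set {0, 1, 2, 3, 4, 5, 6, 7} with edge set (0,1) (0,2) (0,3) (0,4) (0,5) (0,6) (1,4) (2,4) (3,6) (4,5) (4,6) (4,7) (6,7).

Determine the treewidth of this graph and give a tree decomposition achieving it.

Treewidth 2.
One optimal decomposition is:
Bags: B1 = {0, 3, 6}  B2 = {0, 4, 6}  B3 = {0, 1, 4}  B4 = {4, 6, 7}  B5 = {0, 2, 4}  B6 = {0, 4, 5}
Tree: B1–B2, B2–B3, B2–B4, B3–B5, B3–B6

Each bag holds 3 vertices, so the decomposition has width 2, which upper-bounds the treewidth. Conversely, {0, 3, 6} is a clique of size 3, and the vertices of any clique must share a bag in every tree decomposition; so some bag has ≥ 3 vertices and tw(G) ≥ 2. Therefore the treewidth is 2.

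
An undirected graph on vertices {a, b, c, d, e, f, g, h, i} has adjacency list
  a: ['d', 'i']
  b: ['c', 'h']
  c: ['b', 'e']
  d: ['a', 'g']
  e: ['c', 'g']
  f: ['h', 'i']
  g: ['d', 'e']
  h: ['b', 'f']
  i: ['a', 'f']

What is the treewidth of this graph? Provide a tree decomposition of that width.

Every bag has size at most 3, so the width is 3 − 1 = 2 and tw(G) ≤ 2. Since d–a–i–f–h–b–c–e–g–d is a cycle in G, G is not acyclic. Forests are exactly the graphs of treewidth ≤ 1, so tw(G) ≥ 2. Hence tw(G) = 2 exactly.

Treewidth 2.
One such decomposition:
Bags: B1 = {a, d, i}  B2 = {d, f, i}  B3 = {d, f, h}  B4 = {b, d, h}  B5 = {b, c, d}  B6 = {c, d, e}  B7 = {d, e, g}
Tree: B1–B2, B2–B3, B3–B4, B4–B5, B5–B6, B6–B7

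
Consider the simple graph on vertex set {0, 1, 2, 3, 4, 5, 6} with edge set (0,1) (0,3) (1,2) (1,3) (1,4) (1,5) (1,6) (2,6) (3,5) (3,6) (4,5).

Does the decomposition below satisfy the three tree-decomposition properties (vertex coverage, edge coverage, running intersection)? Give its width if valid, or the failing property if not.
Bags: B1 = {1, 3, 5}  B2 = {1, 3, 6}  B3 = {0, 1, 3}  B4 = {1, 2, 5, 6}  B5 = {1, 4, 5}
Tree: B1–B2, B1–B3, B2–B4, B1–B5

No — bags containing vertex 5 are not connected in the tree.

A tree decomposition must satisfy three properties: every vertex lies in some bag; for every edge, both endpoints lie together in some bag; and for every vertex, the bags containing it form a connected subtree. Here bags containing vertex 5 are not connected in the tree, so the decomposition is invalid.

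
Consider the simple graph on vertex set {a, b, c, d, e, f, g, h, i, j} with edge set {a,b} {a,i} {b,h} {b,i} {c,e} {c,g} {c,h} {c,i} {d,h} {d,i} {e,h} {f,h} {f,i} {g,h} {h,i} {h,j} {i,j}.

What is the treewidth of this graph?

A width-2 tree decomposition is:
Bags: B1 = {c, h, i}  B2 = {c, g, h}  B3 = {b, h, i}  B4 = {a, b, i}  B5 = {f, h, i}  B6 = {c, e, h}  B7 = {h, i, j}  B8 = {d, h, i}
Tree: B1–B2, B1–B3, B3–B4, B3–B5, B1–B6, B5–B7, B3–B8
Each bag holds 3 vertices, so the decomposition has width 2, which upper-bounds the treewidth. On the other hand G contains the 3-clique {c, g, h}. A clique must lie in a single bag of any decomposition, so no decomposition can have width below 2. Therefore the treewidth is 2.

2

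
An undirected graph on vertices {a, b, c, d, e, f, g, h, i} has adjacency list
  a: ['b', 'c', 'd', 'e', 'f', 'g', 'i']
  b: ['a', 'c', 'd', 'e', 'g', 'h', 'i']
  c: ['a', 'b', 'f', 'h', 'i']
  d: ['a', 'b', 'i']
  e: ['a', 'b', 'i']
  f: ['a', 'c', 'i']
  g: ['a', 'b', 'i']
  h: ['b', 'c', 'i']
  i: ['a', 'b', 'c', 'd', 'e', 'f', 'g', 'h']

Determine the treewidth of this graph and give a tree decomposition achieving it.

Every bag has size at most 4, so the width is 4 − 1 = 3 and tw(G) ≤ 3. On the other hand G contains the 4-clique {a, c, f, i}. A clique must lie in a single bag of any decomposition, so no decomposition can have width below 3. The upper and lower bounds meet at 3, so that is the treewidth.

Treewidth 3.
One optimal decomposition is:
Bags: B1 = {a, b, d, i}  B2 = {a, b, g, i}  B3 = {a, b, e, i}  B4 = {a, b, c, i}  B5 = {a, c, f, i}  B6 = {b, c, h, i}
Tree: B1–B2, B2–B3, B2–B4, B4–B5, B4–B6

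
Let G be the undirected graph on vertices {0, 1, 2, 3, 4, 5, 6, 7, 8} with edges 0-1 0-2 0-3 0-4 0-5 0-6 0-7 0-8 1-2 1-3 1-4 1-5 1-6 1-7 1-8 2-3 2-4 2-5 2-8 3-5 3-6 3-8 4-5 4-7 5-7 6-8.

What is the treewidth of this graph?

4

A width-4 tree decomposition is:
Bags: B1 = {0, 1, 2, 3, 8}  B2 = {0, 1, 2, 3, 5}  B3 = {0, 1, 2, 4, 5}  B4 = {0, 1, 3, 6, 8}  B5 = {0, 1, 4, 5, 7}
Tree: B1–B2, B2–B3, B1–B4, B3–B5
The largest bag has 5 vertices, giving width 4; this decomposition certifies tw(G) ≤ 4. For the lower bound, the 5 vertices {0, 1, 2, 3, 8} are pairwise adjacent, and any tree decomposition puts a clique entirely inside one bag — forcing width ≥ 4. Hence tw(G) = 4 exactly.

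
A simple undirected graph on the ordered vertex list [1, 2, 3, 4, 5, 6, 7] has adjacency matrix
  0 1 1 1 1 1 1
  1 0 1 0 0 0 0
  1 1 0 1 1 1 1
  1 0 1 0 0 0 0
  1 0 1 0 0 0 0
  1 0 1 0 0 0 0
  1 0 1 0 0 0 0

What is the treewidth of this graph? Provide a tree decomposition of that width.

Treewidth 2.
One such decomposition:
Bags: B1 = {1, 3, 5}  B2 = {1, 3, 4}  B3 = {1, 2, 3}  B4 = {1, 3, 7}  B5 = {1, 3, 6}
Tree: B1–B2, B1–B3, B3–B4, B1–B5

Each bag holds 3 vertices, so the decomposition has width 2, which upper-bounds the treewidth. On the other hand G contains the 3-clique {1, 2, 3}. A clique must lie in a single bag of any decomposition, so no decomposition can have width below 2. Hence tw(G) = 2 exactly.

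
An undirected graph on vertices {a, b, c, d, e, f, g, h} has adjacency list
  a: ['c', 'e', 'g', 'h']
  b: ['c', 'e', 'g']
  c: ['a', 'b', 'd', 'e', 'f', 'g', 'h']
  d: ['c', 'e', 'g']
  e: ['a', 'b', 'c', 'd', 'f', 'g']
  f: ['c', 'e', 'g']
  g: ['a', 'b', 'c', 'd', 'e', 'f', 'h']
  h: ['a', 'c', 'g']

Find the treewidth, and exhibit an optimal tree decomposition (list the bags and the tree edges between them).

The largest bag has 4 vertices, giving width 3; this decomposition certifies tw(G) ≤ 3. For the lower bound, the 4 vertices {c, d, e, g} are pairwise adjacent, and any tree decomposition puts a clique entirely inside one bag — forcing width ≥ 3. Therefore the treewidth is 3.

Treewidth 3.
One such decomposition:
Bags: B1 = {c, e, f, g}  B2 = {a, c, e, g}  B3 = {c, d, e, g}  B4 = {b, c, e, g}  B5 = {a, c, g, h}
Tree: B1–B2, B2–B3, B3–B4, B2–B5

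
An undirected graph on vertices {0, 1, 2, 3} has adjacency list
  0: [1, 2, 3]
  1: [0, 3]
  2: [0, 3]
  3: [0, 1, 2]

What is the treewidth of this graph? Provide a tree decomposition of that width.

Treewidth 2.
Bags: B1 = {0, 1, 3}  B2 = {0, 2, 3}
Tree: B1–B2

Every bag has size at most 3, so the width is 3 − 1 = 2 and tw(G) ≤ 2. For the lower bound, the 3 vertices {0, 1, 3} are pairwise adjacent, and any tree decomposition puts a clique entirely inside one bag — forcing width ≥ 2. Therefore the treewidth is 2.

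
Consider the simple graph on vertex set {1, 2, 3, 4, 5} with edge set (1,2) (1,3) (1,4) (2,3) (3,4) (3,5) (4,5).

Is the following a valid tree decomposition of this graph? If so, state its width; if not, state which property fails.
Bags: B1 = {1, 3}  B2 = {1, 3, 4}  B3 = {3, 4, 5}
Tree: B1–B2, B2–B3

No — vertex 2 appears in no bag.

A tree decomposition must satisfy three properties: every vertex lies in some bag; for every edge, both endpoints lie together in some bag; and for every vertex, the bags containing it form a connected subtree. Here vertex 2 appears in no bag, so the decomposition is invalid.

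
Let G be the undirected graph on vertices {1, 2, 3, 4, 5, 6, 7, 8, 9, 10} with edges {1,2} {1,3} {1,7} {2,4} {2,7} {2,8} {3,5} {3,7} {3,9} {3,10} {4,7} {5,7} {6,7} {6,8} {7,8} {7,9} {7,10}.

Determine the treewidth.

2

A width-2 tree decomposition is:
Bags: B1 = {1, 2, 7}  B2 = {2, 7, 8}  B3 = {1, 3, 7}  B4 = {3, 7, 10}  B5 = {3, 5, 7}  B6 = {3, 7, 9}  B7 = {6, 7, 8}  B8 = {2, 4, 7}
Tree: B1–B2, B1–B3, B3–B4, B3–B5, B4–B6, B2–B7, B1–B8
The largest bag has 3 vertices, giving width 2; this decomposition certifies tw(G) ≤ 2. Conversely, {2, 7, 8} is a clique of size 3, and the vertices of any clique must share a bag in every tree decomposition; so some bag has ≥ 3 vertices and tw(G) ≥ 2. Combining the bounds, tw(G) = 2.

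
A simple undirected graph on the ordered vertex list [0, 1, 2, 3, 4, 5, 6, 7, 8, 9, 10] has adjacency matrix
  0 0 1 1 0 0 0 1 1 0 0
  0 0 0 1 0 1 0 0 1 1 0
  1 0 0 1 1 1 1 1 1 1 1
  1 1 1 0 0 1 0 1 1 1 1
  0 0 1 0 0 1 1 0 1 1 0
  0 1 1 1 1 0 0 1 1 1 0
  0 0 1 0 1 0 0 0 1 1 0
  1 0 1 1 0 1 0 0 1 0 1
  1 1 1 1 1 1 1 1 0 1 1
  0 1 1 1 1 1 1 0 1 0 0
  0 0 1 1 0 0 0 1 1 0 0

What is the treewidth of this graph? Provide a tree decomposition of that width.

Each bag holds 5 vertices, so the decomposition has width 4, which upper-bounds the treewidth. For the lower bound, the 5 vertices {1, 3, 5, 8, 9} are pairwise adjacent, and any tree decomposition puts a clique entirely inside one bag — forcing width ≥ 4. Hence tw(G) = 4 exactly.

Treewidth 4.
Bags: B1 = {2, 3, 7, 8, 10}  B2 = {2, 3, 5, 7, 8}  B3 = {2, 3, 5, 8, 9}  B4 = {2, 4, 5, 8, 9}  B5 = {0, 2, 3, 7, 8}  B6 = {2, 4, 6, 8, 9}  B7 = {1, 3, 5, 8, 9}
Tree: B1–B2, B2–B3, B3–B4, B2–B5, B4–B6, B3–B7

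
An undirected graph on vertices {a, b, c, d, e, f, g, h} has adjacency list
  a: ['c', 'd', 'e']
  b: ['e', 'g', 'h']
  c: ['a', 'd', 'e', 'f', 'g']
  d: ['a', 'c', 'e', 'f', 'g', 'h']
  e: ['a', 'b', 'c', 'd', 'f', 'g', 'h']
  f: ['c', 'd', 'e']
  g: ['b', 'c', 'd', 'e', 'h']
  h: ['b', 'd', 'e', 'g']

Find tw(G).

A width-3 tree decomposition is:
Bags: B1 = {a, c, d, e}  B2 = {c, d, e, f}  B3 = {c, d, e, g}  B4 = {d, e, g, h}  B5 = {b, e, g, h}
Tree: B1–B2, B1–B3, B3–B4, B4–B5
Each bag holds 4 vertices, so the decomposition has width 3, which upper-bounds the treewidth. For the lower bound, the 4 vertices {d, e, g, h} are pairwise adjacent, and any tree decomposition puts a clique entirely inside one bag — forcing width ≥ 3. Therefore the treewidth is 3.

3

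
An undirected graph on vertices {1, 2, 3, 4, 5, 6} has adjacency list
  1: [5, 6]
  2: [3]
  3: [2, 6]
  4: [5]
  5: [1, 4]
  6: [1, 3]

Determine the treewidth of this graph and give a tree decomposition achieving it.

The largest bag has 2 vertices, giving width 1; this decomposition certifies tw(G) ≤ 1. Since G has at least one edge (e.g. 4–5), it is not an edgeless graph, so tw(G) ≥ 1. The upper and lower bounds meet at 1, so that is the treewidth.

Treewidth 1.
Bags: B1 = {4, 5}  B2 = {1, 5}  B3 = {1, 6}  B4 = {3, 6}  B5 = {2, 3}
Tree: B1–B2, B2–B3, B3–B4, B4–B5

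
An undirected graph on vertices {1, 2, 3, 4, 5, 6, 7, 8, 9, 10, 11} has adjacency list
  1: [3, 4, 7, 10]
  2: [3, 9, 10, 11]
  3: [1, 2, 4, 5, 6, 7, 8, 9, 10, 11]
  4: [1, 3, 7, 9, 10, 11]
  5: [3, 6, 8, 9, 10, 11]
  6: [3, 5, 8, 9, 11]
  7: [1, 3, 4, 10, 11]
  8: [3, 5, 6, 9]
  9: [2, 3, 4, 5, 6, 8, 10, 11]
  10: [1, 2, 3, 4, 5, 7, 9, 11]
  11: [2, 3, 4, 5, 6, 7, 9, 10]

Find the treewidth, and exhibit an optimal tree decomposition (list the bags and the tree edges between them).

Treewidth 4.
One optimal decomposition is:
Bags: B1 = {3, 4, 9, 10, 11}  B2 = {3, 5, 9, 10, 11}  B3 = {3, 4, 7, 10, 11}  B4 = {1, 3, 4, 7, 10}  B5 = {2, 3, 9, 10, 11}  B6 = {3, 5, 6, 9, 11}  B7 = {3, 5, 6, 8, 9}
Tree: B1–B2, B1–B3, B3–B4, B2–B5, B2–B6, B6–B7

The largest bag has 5 vertices, giving width 4; this decomposition certifies tw(G) ≤ 4. On the other hand G contains the 5-clique {1, 3, 4, 7, 10}. A clique must lie in a single bag of any decomposition, so no decomposition can have width below 4. Therefore the treewidth is 4.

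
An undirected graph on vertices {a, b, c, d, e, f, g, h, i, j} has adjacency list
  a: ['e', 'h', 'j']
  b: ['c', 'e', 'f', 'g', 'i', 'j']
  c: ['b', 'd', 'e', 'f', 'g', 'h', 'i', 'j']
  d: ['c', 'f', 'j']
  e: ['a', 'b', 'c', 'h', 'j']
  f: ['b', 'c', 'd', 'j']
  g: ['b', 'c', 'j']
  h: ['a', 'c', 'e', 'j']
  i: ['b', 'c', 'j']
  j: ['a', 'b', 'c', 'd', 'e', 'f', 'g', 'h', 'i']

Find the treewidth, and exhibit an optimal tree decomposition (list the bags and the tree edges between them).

Treewidth 3.
One optimal decomposition is:
Bags: B1 = {b, c, e, j}  B2 = {c, e, h, j}  B3 = {b, c, i, j}  B4 = {b, c, f, j}  B5 = {b, c, g, j}  B6 = {c, d, f, j}  B7 = {a, e, h, j}
Tree: B1–B2, B1–B3, B1–B4, B3–B5, B4–B6, B2–B7

Each bag holds 4 vertices, so the decomposition has width 3, which upper-bounds the treewidth. On the other hand G contains the 4-clique {c, d, f, j}. A clique must lie in a single bag of any decomposition, so no decomposition can have width below 3. Hence tw(G) = 3 exactly.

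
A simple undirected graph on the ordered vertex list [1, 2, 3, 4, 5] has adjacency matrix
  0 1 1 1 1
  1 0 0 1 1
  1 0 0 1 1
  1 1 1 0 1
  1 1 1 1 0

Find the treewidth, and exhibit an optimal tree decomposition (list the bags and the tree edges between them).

The largest bag has 4 vertices, giving width 3; this decomposition certifies tw(G) ≤ 3. On the other hand G contains the 4-clique {1, 2, 4, 5}. A clique must lie in a single bag of any decomposition, so no decomposition can have width below 3. Combining the bounds, tw(G) = 3.

Treewidth 3.
Bags: B1 = {1, 2, 4, 5}  B2 = {1, 3, 4, 5}
Tree: B1–B2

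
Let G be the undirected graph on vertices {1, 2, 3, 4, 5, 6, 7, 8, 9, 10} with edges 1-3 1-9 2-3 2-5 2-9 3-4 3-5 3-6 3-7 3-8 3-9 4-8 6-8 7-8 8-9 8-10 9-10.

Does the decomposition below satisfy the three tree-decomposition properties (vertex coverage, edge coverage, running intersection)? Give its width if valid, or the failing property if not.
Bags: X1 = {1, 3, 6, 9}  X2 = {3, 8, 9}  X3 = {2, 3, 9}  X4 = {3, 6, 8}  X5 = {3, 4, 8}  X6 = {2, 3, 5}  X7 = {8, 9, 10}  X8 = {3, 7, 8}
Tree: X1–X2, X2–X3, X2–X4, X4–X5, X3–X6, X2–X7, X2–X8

No — bags containing vertex 6 are not connected in the tree.

A tree decomposition must satisfy three properties: every vertex lies in some bag; for every edge, both endpoints lie together in some bag; and for every vertex, the bags containing it form a connected subtree. Here bags containing vertex 6 are not connected in the tree, so the decomposition is invalid.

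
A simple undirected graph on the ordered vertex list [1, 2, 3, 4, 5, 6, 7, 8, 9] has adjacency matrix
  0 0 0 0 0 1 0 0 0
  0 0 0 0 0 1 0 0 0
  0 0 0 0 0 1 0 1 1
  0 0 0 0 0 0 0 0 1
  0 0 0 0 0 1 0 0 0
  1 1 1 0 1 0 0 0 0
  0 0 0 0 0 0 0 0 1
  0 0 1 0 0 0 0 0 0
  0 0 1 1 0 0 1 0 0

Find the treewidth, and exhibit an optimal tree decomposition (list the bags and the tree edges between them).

The largest bag has 2 vertices, giving width 1; this decomposition certifies tw(G) ≤ 1. G has an edge, so its treewidth is at least 1. Therefore the treewidth is 1.

Treewidth 1.
Bags: B1 = {3, 6}  B2 = {3, 9}  B3 = {5, 6}  B4 = {7, 9}  B5 = {2, 6}  B6 = {4, 9}  B7 = {1, 6}  B8 = {3, 8}
Tree: B1–B2, B1–B3, B2–B4, B1–B5, B2–B6, B1–B7, B2–B8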